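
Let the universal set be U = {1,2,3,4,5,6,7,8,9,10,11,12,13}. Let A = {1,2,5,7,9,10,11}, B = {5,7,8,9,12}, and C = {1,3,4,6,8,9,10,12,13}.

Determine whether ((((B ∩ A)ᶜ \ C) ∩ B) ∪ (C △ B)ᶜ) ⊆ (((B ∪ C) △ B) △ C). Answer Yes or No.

B ∩ A = {5,7,9}
(B ∩ A)ᶜ = {1,2,3,4,6,8,10,11,12,13}
(B ∩ A)ᶜ \ C = {2,11}
((B ∩ A)ᶜ \ C) ∩ B = {}
C △ B = {1,3,4,5,6,7,10,13}
(C △ B)ᶜ = {2,8,9,11,12}
(((B ∩ A)ᶜ \ C) ∩ B) ∪ (C △ B)ᶜ = {2,8,9,11,12}
B ∪ C = {1,3,4,5,6,7,8,9,10,12,13}
(B ∪ C) △ B = {1,3,4,6,10,13}
((B ∪ C) △ B) △ C = {8,9,12}
2 ∈ (((B ∩ A)ᶜ \ C) ∩ B) ∪ (C △ B)ᶜ but 2 ∉ ((B ∪ C) △ B) △ C, so the inclusion fails.

No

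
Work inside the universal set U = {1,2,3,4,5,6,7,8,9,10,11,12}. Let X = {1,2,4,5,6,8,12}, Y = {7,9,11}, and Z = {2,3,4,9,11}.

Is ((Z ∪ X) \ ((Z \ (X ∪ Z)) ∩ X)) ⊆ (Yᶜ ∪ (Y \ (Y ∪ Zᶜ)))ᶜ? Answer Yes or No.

Z ∪ X = {1,2,3,4,5,6,8,9,11,12}
X ∪ Z = {1,2,3,4,5,6,8,9,11,12}
Z \ (X ∪ Z) = {}
(Z \ (X ∪ Z)) ∩ X = {}
(Z ∪ X) \ ((Z \ (X ∪ Z)) ∩ X) = {1,2,3,4,5,6,8,9,11,12}
Yᶜ = {1,2,3,4,5,6,8,10,12}
Zᶜ = {1,5,6,7,8,10,12}
Y ∪ Zᶜ = {1,5,6,7,8,9,10,11,12}
Y \ (Y ∪ Zᶜ) = {}
Yᶜ ∪ (Y \ (Y ∪ Zᶜ)) = {1,2,3,4,5,6,8,10,12}
(Yᶜ ∪ (Y \ (Y ∪ Zᶜ)))ᶜ = {7,9,11}
1 ∈ (Z ∪ X) \ ((Z \ (X ∪ Z)) ∩ X) but 1 ∉ (Yᶜ ∪ (Y \ (Y ∪ Zᶜ)))ᶜ, so the inclusion fails.

No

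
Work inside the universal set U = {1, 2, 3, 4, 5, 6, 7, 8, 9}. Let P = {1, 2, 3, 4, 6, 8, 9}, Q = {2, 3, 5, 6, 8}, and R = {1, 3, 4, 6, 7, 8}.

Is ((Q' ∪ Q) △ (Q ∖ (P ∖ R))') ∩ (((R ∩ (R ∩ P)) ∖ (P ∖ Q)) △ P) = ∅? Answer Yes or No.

Q' = {1, 4, 7, 9}
Q' ∪ Q = {1, 2, 3, 4, 5, 6, 7, 8, 9}
P ∖ R = {2, 9}
Q ∖ (P ∖ R) = {3, 5, 6, 8}
(Q ∖ (P ∖ R))' = {1, 2, 4, 7, 9}
(Q' ∪ Q) △ (Q ∖ (P ∖ R))' = {3, 5, 6, 8}
R ∩ P = {1, 3, 4, 6, 8}
R ∩ (R ∩ P) = {1, 3, 4, 6, 8}
P ∖ Q = {1, 4, 9}
(R ∩ (R ∩ P)) ∖ (P ∖ Q) = {3, 6, 8}
((R ∩ (R ∩ P)) ∖ (P ∖ Q)) △ P = {1, 2, 4, 9}
{3, 5, 6, 8} and {1, 2, 4, 9} share no elements.

Yes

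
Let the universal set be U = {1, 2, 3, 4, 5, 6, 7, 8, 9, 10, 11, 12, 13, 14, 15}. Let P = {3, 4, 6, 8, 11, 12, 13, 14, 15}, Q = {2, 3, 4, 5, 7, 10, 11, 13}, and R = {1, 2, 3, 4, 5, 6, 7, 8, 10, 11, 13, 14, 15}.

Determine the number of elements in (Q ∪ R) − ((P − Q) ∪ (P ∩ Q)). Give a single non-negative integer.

Q ∪ R = {1, 2, 3, 4, 5, 6, 7, 8, 10, 11, 13, 14, 15}
P − Q = {6, 8, 12, 14, 15}
P ∩ Q = {3, 4, 11, 13}
(P − Q) ∪ (P ∩ Q) = {3, 4, 6, 8, 11, 12, 13, 14, 15}
(Q ∪ R) − ((P − Q) ∪ (P ∩ Q)) = {1, 2, 5, 7, 10}
|(Q ∪ R) − ((P − Q) ∪ (P ∩ Q))| = 5

5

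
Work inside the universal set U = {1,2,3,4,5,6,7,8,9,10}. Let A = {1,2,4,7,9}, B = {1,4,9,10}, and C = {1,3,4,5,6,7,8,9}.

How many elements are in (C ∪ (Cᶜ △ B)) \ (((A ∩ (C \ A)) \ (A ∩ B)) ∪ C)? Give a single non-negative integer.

1

Cᶜ = {2,10}
Cᶜ △ B = {1,2,4,9}
C ∪ (Cᶜ △ B) = {1,2,3,4,5,6,7,8,9}
C \ A = {3,5,6,8}
A ∩ (C \ A) = {}
A ∩ B = {1,4,9}
(A ∩ (C \ A)) \ (A ∩ B) = {}
((A ∩ (C \ A)) \ (A ∩ B)) ∪ C = {1,3,4,5,6,7,8,9}
(C ∪ (Cᶜ △ B)) \ (((A ∩ (C \ A)) \ (A ∩ B)) ∪ C) = {2}
|(C ∪ (Cᶜ △ B)) \ (((A ∩ (C \ A)) \ (A ∩ B)) ∪ C)| = 1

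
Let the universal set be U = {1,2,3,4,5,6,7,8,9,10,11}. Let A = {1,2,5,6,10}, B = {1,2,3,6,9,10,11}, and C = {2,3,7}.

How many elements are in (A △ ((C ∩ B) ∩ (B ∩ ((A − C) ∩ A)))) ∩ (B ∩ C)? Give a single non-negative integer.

1

C ∩ B = {2,3}
A − C = {1,5,6,10}
(A − C) ∩ A = {1,5,6,10}
B ∩ ((A − C) ∩ A) = {1,6,10}
(C ∩ B) ∩ (B ∩ ((A − C) ∩ A)) = {}
A △ ((C ∩ B) ∩ (B ∩ ((A − C) ∩ A))) = {1,2,5,6,10}
B ∩ C = {2,3}
(A △ ((C ∩ B) ∩ (B ∩ ((A − C) ∩ A)))) ∩ (B ∩ C) = {2}
|(A △ ((C ∩ B) ∩ (B ∩ ((A − C) ∩ A)))) ∩ (B ∩ C)| = 1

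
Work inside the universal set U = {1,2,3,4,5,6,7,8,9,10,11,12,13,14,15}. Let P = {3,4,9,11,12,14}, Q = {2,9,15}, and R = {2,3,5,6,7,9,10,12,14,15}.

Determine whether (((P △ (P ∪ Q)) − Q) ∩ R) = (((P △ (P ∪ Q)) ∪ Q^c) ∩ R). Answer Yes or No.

No

P ∪ Q = {2,3,4,9,11,12,14,15}
P △ (P ∪ Q) = {2,15}
(P △ (P ∪ Q)) − Q = {}
((P △ (P ∪ Q)) − Q) ∩ R = {}
Q^c = {1,3,4,5,6,7,8,10,11,12,13,14}
(P △ (P ∪ Q)) ∪ Q^c = {1,2,3,4,5,6,7,8,10,11,12,13,14,15}
((P △ (P ∪ Q)) ∪ Q^c) ∩ R = {2,3,5,6,7,10,12,14,15}
2 ∈ ((P △ (P ∪ Q)) ∪ Q^c) ∩ R but 2 ∉ ((P △ (P ∪ Q)) − Q) ∩ R, so they differ.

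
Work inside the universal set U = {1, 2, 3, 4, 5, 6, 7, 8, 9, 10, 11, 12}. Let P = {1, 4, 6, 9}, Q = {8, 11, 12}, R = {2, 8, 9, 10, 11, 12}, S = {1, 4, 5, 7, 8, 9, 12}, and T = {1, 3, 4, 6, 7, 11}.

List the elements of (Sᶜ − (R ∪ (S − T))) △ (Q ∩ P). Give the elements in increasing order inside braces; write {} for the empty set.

{3, 6}

Sᶜ = {2, 3, 6, 10, 11}
S − T = {5, 8, 9, 12}
R ∪ (S − T) = {2, 5, 8, 9, 10, 11, 12}
Sᶜ − (R ∪ (S − T)) = {3, 6}
Q ∩ P = {}
(Sᶜ − (R ∪ (S − T))) △ (Q ∩ P) = {3, 6}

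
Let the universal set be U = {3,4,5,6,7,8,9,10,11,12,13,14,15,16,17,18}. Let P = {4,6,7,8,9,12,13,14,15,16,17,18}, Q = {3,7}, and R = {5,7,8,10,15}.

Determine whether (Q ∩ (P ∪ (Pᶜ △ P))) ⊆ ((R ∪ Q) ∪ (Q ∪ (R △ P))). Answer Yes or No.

Pᶜ = {3,5,10,11}
Pᶜ △ P = {3,4,5,6,7,8,9,10,11,12,13,14,15,16,17,18}
P ∪ (Pᶜ △ P) = {3,4,5,6,7,8,9,10,11,12,13,14,15,16,17,18}
Q ∩ (P ∪ (Pᶜ △ P)) = {3,7}
R ∪ Q = {3,5,7,8,10,15}
R △ P = {4,5,6,9,10,12,13,14,16,17,18}
Q ∪ (R △ P) = {3,4,5,6,7,9,10,12,13,14,16,17,18}
(R ∪ Q) ∪ (Q ∪ (R △ P)) = {3,4,5,6,7,8,9,10,12,13,14,15,16,17,18}
Every element of {3,7} is in {3,4,5,6,7,8,9,10,12,13,14,15,16,17,18}, so Q ∩ (P ∪ (Pᶜ △ P)) ⊆ (R ∪ Q) ∪ (Q ∪ (R △ P)).

Yes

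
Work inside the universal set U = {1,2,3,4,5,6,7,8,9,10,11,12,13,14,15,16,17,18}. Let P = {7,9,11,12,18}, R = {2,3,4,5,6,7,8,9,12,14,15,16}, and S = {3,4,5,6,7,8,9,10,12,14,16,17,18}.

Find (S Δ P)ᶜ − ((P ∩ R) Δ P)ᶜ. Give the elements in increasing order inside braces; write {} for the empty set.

{18}

S Δ P = {3,4,5,6,8,10,11,14,16,17}
(S Δ P)ᶜ = {1,2,7,9,12,13,15,18}
P ∩ R = {7,9,12}
(P ∩ R) Δ P = {11,18}
((P ∩ R) Δ P)ᶜ = {1,2,3,4,5,6,7,8,9,10,12,13,14,15,16,17}
(S Δ P)ᶜ − ((P ∩ R) Δ P)ᶜ = {18}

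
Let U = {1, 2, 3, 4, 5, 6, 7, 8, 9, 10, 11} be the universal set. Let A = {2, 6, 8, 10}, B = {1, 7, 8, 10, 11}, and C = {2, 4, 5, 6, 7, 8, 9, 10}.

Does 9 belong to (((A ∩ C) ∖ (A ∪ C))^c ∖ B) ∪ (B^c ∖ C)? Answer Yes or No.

Yes

9 ∉ A and 9 ∈ C, so 9 ∉ A ∩ C
9 ∉ A and 9 ∈ C, so 9 ∈ A ∪ C
9 ∉ (A ∩ C) and 9 ∈ (A ∪ C), so 9 ∉ (A ∩ C) ∖ (A ∪ C)
9 ∈ ((A ∩ C) ∖ (A ∪ C))^c since 9 ∉ ((A ∩ C) ∖ (A ∪ C))
9 ∈ ((A ∩ C) ∖ (A ∪ C))^c and 9 ∉ B, so 9 ∈ ((A ∩ C) ∖ (A ∪ C))^c ∖ B
9 ∉ B, so 9 ∈ B^c
9 ∈ B^c and 9 ∈ C, so 9 ∉ B^c ∖ C
9 ∈ (((A ∩ C) ∖ (A ∪ C))^c ∖ B) and 9 ∉ (B^c ∖ C), so 9 ∈ (((A ∩ C) ∖ (A ∪ C))^c ∖ B) ∪ (B^c ∖ C)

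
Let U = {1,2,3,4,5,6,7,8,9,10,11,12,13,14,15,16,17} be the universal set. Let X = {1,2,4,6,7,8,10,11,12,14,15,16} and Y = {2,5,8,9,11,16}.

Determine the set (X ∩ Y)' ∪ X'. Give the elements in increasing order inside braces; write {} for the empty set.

{1,3,4,5,6,7,9,10,12,13,14,15,17}

X ∩ Y = {2,8,11,16}
(X ∩ Y)' = {1,3,4,5,6,7,9,10,12,13,14,15,17}
X' = {3,5,9,13,17}
(X ∩ Y)' ∪ X' = {1,3,4,5,6,7,9,10,12,13,14,15,17}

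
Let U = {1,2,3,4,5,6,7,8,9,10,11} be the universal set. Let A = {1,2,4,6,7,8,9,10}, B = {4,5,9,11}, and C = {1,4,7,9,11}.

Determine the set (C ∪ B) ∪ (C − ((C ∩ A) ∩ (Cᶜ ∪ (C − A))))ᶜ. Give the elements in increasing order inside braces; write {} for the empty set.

{1,2,3,4,5,6,7,8,9,10,11}

C ∪ B = {1,4,5,7,9,11}
C ∩ A = {1,4,7,9}
Cᶜ = {2,3,5,6,8,10}
C − A = {11}
Cᶜ ∪ (C − A) = {2,3,5,6,8,10,11}
(C ∩ A) ∩ (Cᶜ ∪ (C − A)) = {}
C − ((C ∩ A) ∩ (Cᶜ ∪ (C − A))) = {1,4,7,9,11}
(C − ((C ∩ A) ∩ (Cᶜ ∪ (C − A))))ᶜ = {2,3,5,6,8,10}
(C ∪ B) ∪ (C − ((C ∩ A) ∩ (Cᶜ ∪ (C − A))))ᶜ = {1,2,3,4,5,6,7,8,9,10,11}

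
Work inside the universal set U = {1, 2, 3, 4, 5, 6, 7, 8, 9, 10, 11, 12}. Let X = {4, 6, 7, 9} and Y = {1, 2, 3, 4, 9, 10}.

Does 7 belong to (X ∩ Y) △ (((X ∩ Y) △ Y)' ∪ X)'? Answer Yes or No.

No

7 ∈ X and 7 ∉ Y, so 7 ∉ X ∩ Y
7 ∈ X and 7 ∉ Y, so 7 ∉ X ∩ Y
7 ∉ (X ∩ Y) and 7 ∉ Y, so 7 ∉ (X ∩ Y) △ Y
7 ∈ ((X ∩ Y) △ Y)' since 7 ∉ ((X ∩ Y) △ Y)
7 ∈ ((X ∩ Y) △ Y)' and 7 ∈ X, so 7 ∈ ((X ∩ Y) △ Y)' ∪ X
7 ∉ (((X ∩ Y) △ Y)' ∪ X)' since 7 ∈ (((X ∩ Y) △ Y)' ∪ X)
7 ∉ (X ∩ Y) and 7 ∉ (((X ∩ Y) △ Y)' ∪ X)', so 7 ∉ (X ∩ Y) △ (((X ∩ Y) △ Y)' ∪ X)'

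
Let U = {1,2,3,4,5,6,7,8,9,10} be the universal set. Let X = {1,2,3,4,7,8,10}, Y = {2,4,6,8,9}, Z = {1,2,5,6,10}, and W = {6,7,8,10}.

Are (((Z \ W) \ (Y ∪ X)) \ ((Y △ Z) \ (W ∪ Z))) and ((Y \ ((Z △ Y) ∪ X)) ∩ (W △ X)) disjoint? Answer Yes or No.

Yes

Z \ W = {1,2,5}
Y ∪ X = {1,2,3,4,6,7,8,9,10}
(Z \ W) \ (Y ∪ X) = {5}
Y △ Z = {1,4,5,8,9,10}
W ∪ Z = {1,2,5,6,7,8,10}
(Y △ Z) \ (W ∪ Z) = {4,9}
((Z \ W) \ (Y ∪ X)) \ ((Y △ Z) \ (W ∪ Z)) = {5}
Z △ Y = {1,4,5,8,9,10}
(Z △ Y) ∪ X = {1,2,3,4,5,7,8,9,10}
Y \ ((Z △ Y) ∪ X) = {6}
W △ X = {1,2,3,4,6}
(Y \ ((Z △ Y) ∪ X)) ∩ (W △ X) = {6}
{5} and {6} share no elements.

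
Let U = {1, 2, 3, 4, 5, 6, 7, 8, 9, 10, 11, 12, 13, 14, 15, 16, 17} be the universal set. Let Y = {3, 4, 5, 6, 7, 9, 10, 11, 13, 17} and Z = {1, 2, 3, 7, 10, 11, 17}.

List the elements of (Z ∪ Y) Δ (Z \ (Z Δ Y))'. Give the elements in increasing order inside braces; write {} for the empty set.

{3, 7, 8, 10, 11, 12, 14, 15, 16, 17}

Z ∪ Y = {1, 2, 3, 4, 5, 6, 7, 9, 10, 11, 13, 17}
Z Δ Y = {1, 2, 4, 5, 6, 9, 13}
Z \ (Z Δ Y) = {3, 7, 10, 11, 17}
(Z \ (Z Δ Y))' = {1, 2, 4, 5, 6, 8, 9, 12, 13, 14, 15, 16}
(Z ∪ Y) Δ (Z \ (Z Δ Y))' = {3, 7, 8, 10, 11, 12, 14, 15, 16, 17}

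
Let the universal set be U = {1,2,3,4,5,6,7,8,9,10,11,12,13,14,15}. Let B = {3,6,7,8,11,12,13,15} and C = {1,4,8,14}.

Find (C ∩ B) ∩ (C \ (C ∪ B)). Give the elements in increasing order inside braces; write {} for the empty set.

{}

C ∩ B = {8}
C ∪ B = {1,3,4,6,7,8,11,12,13,14,15}
C \ (C ∪ B) = {}
(C ∩ B) ∩ (C \ (C ∪ B)) = {}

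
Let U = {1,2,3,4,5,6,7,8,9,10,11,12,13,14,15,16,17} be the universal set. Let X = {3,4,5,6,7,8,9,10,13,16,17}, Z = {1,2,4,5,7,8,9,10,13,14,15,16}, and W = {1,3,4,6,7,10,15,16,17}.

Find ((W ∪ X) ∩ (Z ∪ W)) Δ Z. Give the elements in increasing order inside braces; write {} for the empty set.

W ∪ X = {1,3,4,5,6,7,8,9,10,13,15,16,17}
Z ∪ W = {1,2,3,4,5,6,7,8,9,10,13,14,15,16,17}
(W ∪ X) ∩ (Z ∪ W) = {1,3,4,5,6,7,8,9,10,13,15,16,17}
((W ∪ X) ∩ (Z ∪ W)) Δ Z = {2,3,6,14,17}

{2,3,6,14,17}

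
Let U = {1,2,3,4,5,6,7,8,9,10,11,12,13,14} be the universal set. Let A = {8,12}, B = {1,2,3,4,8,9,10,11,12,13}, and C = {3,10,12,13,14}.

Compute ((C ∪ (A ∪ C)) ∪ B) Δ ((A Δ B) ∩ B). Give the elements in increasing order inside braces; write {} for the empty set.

A ∪ C = {3,8,10,12,13,14}
C ∪ (A ∪ C) = {3,8,10,12,13,14}
(C ∪ (A ∪ C)) ∪ B = {1,2,3,4,8,9,10,11,12,13,14}
A Δ B = {1,2,3,4,9,10,11,13}
(A Δ B) ∩ B = {1,2,3,4,9,10,11,13}
((C ∪ (A ∪ C)) ∪ B) Δ ((A Δ B) ∩ B) = {8,12,14}

{8,12,14}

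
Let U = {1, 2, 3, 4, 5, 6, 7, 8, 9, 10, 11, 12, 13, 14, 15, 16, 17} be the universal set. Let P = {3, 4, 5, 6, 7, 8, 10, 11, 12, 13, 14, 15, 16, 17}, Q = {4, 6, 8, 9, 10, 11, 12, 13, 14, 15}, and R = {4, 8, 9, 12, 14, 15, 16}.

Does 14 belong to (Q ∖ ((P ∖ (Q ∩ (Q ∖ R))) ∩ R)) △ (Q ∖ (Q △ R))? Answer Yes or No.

14 ∈ Q and 14 ∈ R, so 14 ∉ Q ∖ R
14 ∈ Q and 14 ∉ (Q ∖ R), so 14 ∉ Q ∩ (Q ∖ R)
14 ∈ P and 14 ∉ (Q ∩ (Q ∖ R)), so 14 ∈ P ∖ (Q ∩ (Q ∖ R))
14 ∈ (P ∖ (Q ∩ (Q ∖ R))) and 14 ∈ R, so 14 ∈ (P ∖ (Q ∩ (Q ∖ R))) ∩ R
14 ∈ Q and 14 ∈ ((P ∖ (Q ∩ (Q ∖ R))) ∩ R), so 14 ∉ Q ∖ ((P ∖ (Q ∩ (Q ∖ R))) ∩ R)
14 ∈ Q and 14 ∈ R, so 14 ∉ Q △ R
14 ∈ Q and 14 ∉ (Q △ R), so 14 ∈ Q ∖ (Q △ R)
14 ∉ (Q ∖ ((P ∖ (Q ∩ (Q ∖ R))) ∩ R)) and 14 ∈ (Q ∖ (Q △ R)), so 14 ∈ (Q ∖ ((P ∖ (Q ∩ (Q ∖ R))) ∩ R)) △ (Q ∖ (Q △ R))

Yes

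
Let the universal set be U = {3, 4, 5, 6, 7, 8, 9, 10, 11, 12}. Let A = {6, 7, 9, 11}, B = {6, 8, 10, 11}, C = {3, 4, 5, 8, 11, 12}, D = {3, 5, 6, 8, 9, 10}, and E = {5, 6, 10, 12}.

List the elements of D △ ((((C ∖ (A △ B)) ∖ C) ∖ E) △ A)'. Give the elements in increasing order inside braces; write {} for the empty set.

A △ B = {7, 8, 9, 10}
C ∖ (A △ B) = {3, 4, 5, 11, 12}
(C ∖ (A △ B)) ∖ C = {}
((C ∖ (A △ B)) ∖ C) ∖ E = {}
(((C ∖ (A △ B)) ∖ C) ∖ E) △ A = {6, 7, 9, 11}
((((C ∖ (A △ B)) ∖ C) ∖ E) △ A)' = {3, 4, 5, 8, 10, 12}
D △ ((((C ∖ (A △ B)) ∖ C) ∖ E) △ A)' = {4, 6, 9, 12}

{4, 6, 9, 12}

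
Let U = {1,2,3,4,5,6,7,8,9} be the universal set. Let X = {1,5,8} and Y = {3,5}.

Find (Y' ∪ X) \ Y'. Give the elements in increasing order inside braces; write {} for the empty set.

{5}

Y' = {1,2,4,6,7,8,9}
Y' ∪ X = {1,2,4,5,6,7,8,9}
(Y' ∪ X) \ Y' = {5}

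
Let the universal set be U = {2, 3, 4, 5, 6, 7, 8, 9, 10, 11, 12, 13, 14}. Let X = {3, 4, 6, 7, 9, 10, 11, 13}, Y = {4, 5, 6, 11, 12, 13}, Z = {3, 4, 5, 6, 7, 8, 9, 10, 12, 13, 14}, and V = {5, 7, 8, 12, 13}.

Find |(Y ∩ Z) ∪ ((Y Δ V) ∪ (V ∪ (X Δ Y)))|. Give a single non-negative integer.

11

Y ∩ Z = {4, 5, 6, 12, 13}
Y Δ V = {4, 6, 7, 8, 11}
X Δ Y = {3, 5, 7, 9, 10, 12}
V ∪ (X Δ Y) = {3, 5, 7, 8, 9, 10, 12, 13}
(Y Δ V) ∪ (V ∪ (X Δ Y)) = {3, 4, 5, 6, 7, 8, 9, 10, 11, 12, 13}
(Y ∩ Z) ∪ ((Y Δ V) ∪ (V ∪ (X Δ Y))) = {3, 4, 5, 6, 7, 8, 9, 10, 11, 12, 13}
|(Y ∩ Z) ∪ ((Y Δ V) ∪ (V ∪ (X Δ Y)))| = 11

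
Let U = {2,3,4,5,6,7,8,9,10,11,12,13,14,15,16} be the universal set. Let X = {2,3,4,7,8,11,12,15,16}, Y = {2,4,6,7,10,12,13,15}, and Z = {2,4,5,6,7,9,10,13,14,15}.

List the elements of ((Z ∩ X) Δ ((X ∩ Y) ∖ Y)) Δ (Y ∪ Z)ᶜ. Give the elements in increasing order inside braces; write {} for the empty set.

{2,3,4,7,8,11,15,16}

Z ∩ X = {2,4,7,15}
X ∩ Y = {2,4,7,12,15}
(X ∩ Y) ∖ Y = {}
(Z ∩ X) Δ ((X ∩ Y) ∖ Y) = {2,4,7,15}
Y ∪ Z = {2,4,5,6,7,9,10,12,13,14,15}
(Y ∪ Z)ᶜ = {3,8,11,16}
((Z ∩ X) Δ ((X ∩ Y) ∖ Y)) Δ (Y ∪ Z)ᶜ = {2,3,4,7,8,11,15,16}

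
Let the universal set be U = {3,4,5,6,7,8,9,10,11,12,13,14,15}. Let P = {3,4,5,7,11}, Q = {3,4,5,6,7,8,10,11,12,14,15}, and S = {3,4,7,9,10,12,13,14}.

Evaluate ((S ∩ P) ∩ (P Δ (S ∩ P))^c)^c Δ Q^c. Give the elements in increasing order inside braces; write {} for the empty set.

S ∩ P = {3,4,7}
P Δ (S ∩ P) = {5,11}
(P Δ (S ∩ P))^c = {3,4,6,7,8,9,10,12,13,14,15}
(S ∩ P) ∩ (P Δ (S ∩ P))^c = {3,4,7}
((S ∩ P) ∩ (P Δ (S ∩ P))^c)^c = {5,6,8,9,10,11,12,13,14,15}
Q^c = {9,13}
((S ∩ P) ∩ (P Δ (S ∩ P))^c)^c Δ Q^c = {5,6,8,10,11,12,14,15}

{5,6,8,10,11,12,14,15}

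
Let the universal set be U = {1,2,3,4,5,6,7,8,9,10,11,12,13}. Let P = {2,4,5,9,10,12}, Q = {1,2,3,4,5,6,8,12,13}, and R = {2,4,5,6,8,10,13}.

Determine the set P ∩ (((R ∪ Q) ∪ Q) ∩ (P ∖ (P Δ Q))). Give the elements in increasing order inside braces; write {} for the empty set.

R ∪ Q = {1,2,3,4,5,6,8,10,12,13}
(R ∪ Q) ∪ Q = {1,2,3,4,5,6,8,10,12,13}
P Δ Q = {1,3,6,8,9,10,13}
P ∖ (P Δ Q) = {2,4,5,12}
((R ∪ Q) ∪ Q) ∩ (P ∖ (P Δ Q)) = {2,4,5,12}
P ∩ (((R ∪ Q) ∪ Q) ∩ (P ∖ (P Δ Q))) = {2,4,5,12}

{2,4,5,12}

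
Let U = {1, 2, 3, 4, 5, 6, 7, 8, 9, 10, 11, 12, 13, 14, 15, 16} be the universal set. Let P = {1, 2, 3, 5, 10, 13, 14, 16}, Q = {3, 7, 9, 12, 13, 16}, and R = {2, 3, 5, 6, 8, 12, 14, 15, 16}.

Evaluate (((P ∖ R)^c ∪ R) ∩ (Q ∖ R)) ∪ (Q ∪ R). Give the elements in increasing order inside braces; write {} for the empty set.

{2, 3, 5, 6, 7, 8, 9, 12, 13, 14, 15, 16}

P ∖ R = {1, 10, 13}
(P ∖ R)^c = {2, 3, 4, 5, 6, 7, 8, 9, 11, 12, 14, 15, 16}
(P ∖ R)^c ∪ R = {2, 3, 4, 5, 6, 7, 8, 9, 11, 12, 14, 15, 16}
Q ∖ R = {7, 9, 13}
((P ∖ R)^c ∪ R) ∩ (Q ∖ R) = {7, 9}
Q ∪ R = {2, 3, 5, 6, 7, 8, 9, 12, 13, 14, 15, 16}
(((P ∖ R)^c ∪ R) ∩ (Q ∖ R)) ∪ (Q ∪ R) = {2, 3, 5, 6, 7, 8, 9, 12, 13, 14, 15, 16}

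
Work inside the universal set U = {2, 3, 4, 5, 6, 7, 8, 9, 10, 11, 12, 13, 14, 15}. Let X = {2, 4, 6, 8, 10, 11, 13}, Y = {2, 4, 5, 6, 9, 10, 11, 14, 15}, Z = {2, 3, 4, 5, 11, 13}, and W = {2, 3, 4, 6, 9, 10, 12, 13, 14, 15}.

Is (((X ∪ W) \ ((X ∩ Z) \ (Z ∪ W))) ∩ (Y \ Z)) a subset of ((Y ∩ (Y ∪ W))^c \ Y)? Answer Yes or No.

X ∪ W = {2, 3, 4, 6, 8, 9, 10, 11, 12, 13, 14, 15}
X ∩ Z = {2, 4, 11, 13}
Z ∪ W = {2, 3, 4, 5, 6, 9, 10, 11, 12, 13, 14, 15}
(X ∩ Z) \ (Z ∪ W) = {}
(X ∪ W) \ ((X ∩ Z) \ (Z ∪ W)) = {2, 3, 4, 6, 8, 9, 10, 11, 12, 13, 14, 15}
Y \ Z = {6, 9, 10, 14, 15}
((X ∪ W) \ ((X ∩ Z) \ (Z ∪ W))) ∩ (Y \ Z) = {6, 9, 10, 14, 15}
Y ∪ W = {2, 3, 4, 5, 6, 9, 10, 11, 12, 13, 14, 15}
Y ∩ (Y ∪ W) = {2, 4, 5, 6, 9, 10, 11, 14, 15}
(Y ∩ (Y ∪ W))^c = {3, 7, 8, 12, 13}
(Y ∩ (Y ∪ W))^c \ Y = {3, 7, 8, 12, 13}
6 ∈ ((X ∪ W) \ ((X ∩ Z) \ (Z ∪ W))) ∩ (Y \ Z) but 6 ∉ (Y ∩ (Y ∪ W))^c \ Y, so the inclusion fails.

No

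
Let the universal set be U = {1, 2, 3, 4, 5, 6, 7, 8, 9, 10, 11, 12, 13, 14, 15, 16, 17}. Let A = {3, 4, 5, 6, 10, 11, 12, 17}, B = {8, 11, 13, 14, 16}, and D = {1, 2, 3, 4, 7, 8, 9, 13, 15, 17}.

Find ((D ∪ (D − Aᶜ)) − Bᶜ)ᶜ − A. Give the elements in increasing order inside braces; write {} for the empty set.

Aᶜ = {1, 2, 7, 8, 9, 13, 14, 15, 16}
D − Aᶜ = {3, 4, 17}
D ∪ (D − Aᶜ) = {1, 2, 3, 4, 7, 8, 9, 13, 15, 17}
Bᶜ = {1, 2, 3, 4, 5, 6, 7, 9, 10, 12, 15, 17}
(D ∪ (D − Aᶜ)) − Bᶜ = {8, 13}
((D ∪ (D − Aᶜ)) − Bᶜ)ᶜ = {1, 2, 3, 4, 5, 6, 7, 9, 10, 11, 12, 14, 15, 16, 17}
((D ∪ (D − Aᶜ)) − Bᶜ)ᶜ − A = {1, 2, 7, 9, 14, 15, 16}

{1, 2, 7, 9, 14, 15, 16}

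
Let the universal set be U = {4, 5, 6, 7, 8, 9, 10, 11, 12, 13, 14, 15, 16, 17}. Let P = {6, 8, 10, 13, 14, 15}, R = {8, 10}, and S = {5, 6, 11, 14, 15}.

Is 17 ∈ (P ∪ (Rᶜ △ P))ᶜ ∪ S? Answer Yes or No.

17 ∉ R, so 17 ∈ Rᶜ
17 ∈ Rᶜ and 17 ∉ P, so 17 ∈ Rᶜ △ P
17 ∉ P and 17 ∈ (Rᶜ △ P), so 17 ∈ P ∪ (Rᶜ △ P)
17 ∉ (P ∪ (Rᶜ △ P))ᶜ since 17 ∈ (P ∪ (Rᶜ △ P))
17 ∉ (P ∪ (Rᶜ △ P))ᶜ and 17 ∉ S, so 17 ∉ (P ∪ (Rᶜ △ P))ᶜ ∪ S

No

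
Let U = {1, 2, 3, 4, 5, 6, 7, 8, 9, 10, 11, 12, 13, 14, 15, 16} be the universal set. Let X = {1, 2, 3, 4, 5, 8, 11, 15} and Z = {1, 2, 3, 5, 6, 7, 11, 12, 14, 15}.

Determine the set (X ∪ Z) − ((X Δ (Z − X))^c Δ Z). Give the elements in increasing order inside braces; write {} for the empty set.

{4, 8}

X ∪ Z = {1, 2, 3, 4, 5, 6, 7, 8, 11, 12, 14, 15}
Z − X = {6, 7, 12, 14}
X Δ (Z − X) = {1, 2, 3, 4, 5, 6, 7, 8, 11, 12, 14, 15}
(X Δ (Z − X))^c = {9, 10, 13, 16}
(X Δ (Z − X))^c Δ Z = {1, 2, 3, 5, 6, 7, 9, 10, 11, 12, 13, 14, 15, 16}
(X ∪ Z) − ((X Δ (Z − X))^c Δ Z) = {4, 8}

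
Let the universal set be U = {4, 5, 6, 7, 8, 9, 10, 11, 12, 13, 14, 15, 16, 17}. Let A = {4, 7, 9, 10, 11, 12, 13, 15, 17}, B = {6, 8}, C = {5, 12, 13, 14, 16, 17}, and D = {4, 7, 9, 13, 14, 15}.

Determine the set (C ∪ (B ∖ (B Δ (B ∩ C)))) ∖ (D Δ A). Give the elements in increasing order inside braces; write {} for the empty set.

B ∩ C = {}
B Δ (B ∩ C) = {6, 8}
B ∖ (B Δ (B ∩ C)) = {}
C ∪ (B ∖ (B Δ (B ∩ C))) = {5, 12, 13, 14, 16, 17}
D Δ A = {10, 11, 12, 14, 17}
(C ∪ (B ∖ (B Δ (B ∩ C)))) ∖ (D Δ A) = {5, 13, 16}

{5, 13, 16}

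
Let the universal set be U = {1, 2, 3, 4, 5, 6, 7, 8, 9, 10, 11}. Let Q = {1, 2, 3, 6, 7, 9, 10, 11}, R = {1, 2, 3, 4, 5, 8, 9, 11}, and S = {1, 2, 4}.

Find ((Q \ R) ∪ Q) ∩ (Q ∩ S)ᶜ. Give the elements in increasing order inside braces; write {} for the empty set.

{3, 6, 7, 9, 10, 11}

Q \ R = {6, 7, 10}
(Q \ R) ∪ Q = {1, 2, 3, 6, 7, 9, 10, 11}
Q ∩ S = {1, 2}
(Q ∩ S)ᶜ = {3, 4, 5, 6, 7, 8, 9, 10, 11}
((Q \ R) ∪ Q) ∩ (Q ∩ S)ᶜ = {3, 6, 7, 9, 10, 11}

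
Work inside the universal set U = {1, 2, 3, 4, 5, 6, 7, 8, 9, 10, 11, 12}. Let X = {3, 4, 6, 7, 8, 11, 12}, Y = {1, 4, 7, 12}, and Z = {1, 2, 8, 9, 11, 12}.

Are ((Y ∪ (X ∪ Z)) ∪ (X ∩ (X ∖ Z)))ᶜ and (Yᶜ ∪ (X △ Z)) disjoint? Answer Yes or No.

No

X ∪ Z = {1, 2, 3, 4, 6, 7, 8, 9, 11, 12}
Y ∪ (X ∪ Z) = {1, 2, 3, 4, 6, 7, 8, 9, 11, 12}
X ∖ Z = {3, 4, 6, 7}
X ∩ (X ∖ Z) = {3, 4, 6, 7}
(Y ∪ (X ∪ Z)) ∪ (X ∩ (X ∖ Z)) = {1, 2, 3, 4, 6, 7, 8, 9, 11, 12}
((Y ∪ (X ∪ Z)) ∪ (X ∩ (X ∖ Z)))ᶜ = {5, 10}
Yᶜ = {2, 3, 5, 6, 8, 9, 10, 11}
X △ Z = {1, 2, 3, 4, 6, 7, 9}
Yᶜ ∪ (X △ Z) = {1, 2, 3, 4, 5, 6, 7, 8, 9, 10, 11}
5 lies in both, so they are not disjoint.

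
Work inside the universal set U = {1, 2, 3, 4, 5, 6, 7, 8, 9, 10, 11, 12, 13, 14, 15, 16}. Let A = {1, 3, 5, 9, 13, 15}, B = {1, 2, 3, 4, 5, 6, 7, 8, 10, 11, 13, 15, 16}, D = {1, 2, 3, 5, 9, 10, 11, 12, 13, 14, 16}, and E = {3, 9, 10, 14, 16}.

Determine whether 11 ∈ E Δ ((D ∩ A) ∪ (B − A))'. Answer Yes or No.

No

11 ∈ D and 11 ∉ A, so 11 ∉ D ∩ A
11 ∈ B and 11 ∉ A, so 11 ∈ B − A
11 ∉ (D ∩ A) and 11 ∈ (B − A), so 11 ∈ (D ∩ A) ∪ (B − A)
11 ∉ ((D ∩ A) ∪ (B − A))' since 11 ∈ ((D ∩ A) ∪ (B − A))
11 ∉ E and 11 ∉ ((D ∩ A) ∪ (B − A))', so 11 ∉ E Δ ((D ∩ A) ∪ (B − A))'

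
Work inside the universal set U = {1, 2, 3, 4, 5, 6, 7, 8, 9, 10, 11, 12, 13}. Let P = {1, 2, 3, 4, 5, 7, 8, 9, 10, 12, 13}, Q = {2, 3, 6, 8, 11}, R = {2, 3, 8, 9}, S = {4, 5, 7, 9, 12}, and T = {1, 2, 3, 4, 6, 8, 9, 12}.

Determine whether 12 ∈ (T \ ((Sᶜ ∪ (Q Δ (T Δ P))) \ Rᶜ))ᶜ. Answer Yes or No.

No

12 ∈ S, so 12 ∉ Sᶜ
12 ∈ T and 12 ∈ P, so 12 ∉ T Δ P
12 ∉ Q and 12 ∉ (T Δ P), so 12 ∉ Q Δ (T Δ P)
12 ∉ Sᶜ and 12 ∉ (Q Δ (T Δ P)), so 12 ∉ Sᶜ ∪ (Q Δ (T Δ P))
12 ∉ R, so 12 ∈ Rᶜ
12 ∉ (Sᶜ ∪ (Q Δ (T Δ P))) and 12 ∈ Rᶜ, so 12 ∉ (Sᶜ ∪ (Q Δ (T Δ P))) \ Rᶜ
12 ∈ T and 12 ∉ ((Sᶜ ∪ (Q Δ (T Δ P))) \ Rᶜ), so 12 ∈ T \ ((Sᶜ ∪ (Q Δ (T Δ P))) \ Rᶜ)
12 ∉ (T \ ((Sᶜ ∪ (Q Δ (T Δ P))) \ Rᶜ))ᶜ since 12 ∈ (T \ ((Sᶜ ∪ (Q Δ (T Δ P))) \ Rᶜ))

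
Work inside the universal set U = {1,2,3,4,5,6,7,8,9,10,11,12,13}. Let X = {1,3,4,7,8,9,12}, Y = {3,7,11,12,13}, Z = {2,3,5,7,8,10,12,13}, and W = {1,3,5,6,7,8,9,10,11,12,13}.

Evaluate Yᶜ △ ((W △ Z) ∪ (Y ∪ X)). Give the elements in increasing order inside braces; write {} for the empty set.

Yᶜ = {1,2,4,5,6,8,9,10}
W △ Z = {1,2,6,9,11}
Y ∪ X = {1,3,4,7,8,9,11,12,13}
(W △ Z) ∪ (Y ∪ X) = {1,2,3,4,6,7,8,9,11,12,13}
Yᶜ △ ((W △ Z) ∪ (Y ∪ X)) = {3,5,7,10,11,12,13}

{3,5,7,10,11,12,13}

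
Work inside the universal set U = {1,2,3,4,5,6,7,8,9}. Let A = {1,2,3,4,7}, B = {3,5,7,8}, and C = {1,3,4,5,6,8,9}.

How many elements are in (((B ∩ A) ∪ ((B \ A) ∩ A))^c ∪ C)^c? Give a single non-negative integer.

B ∩ A = {3,7}
B \ A = {5,8}
(B \ A) ∩ A = {}
(B ∩ A) ∪ ((B \ A) ∩ A) = {3,7}
((B ∩ A) ∪ ((B \ A) ∩ A))^c = {1,2,4,5,6,8,9}
((B ∩ A) ∪ ((B \ A) ∩ A))^c ∪ C = {1,2,3,4,5,6,8,9}
(((B ∩ A) ∪ ((B \ A) ∩ A))^c ∪ C)^c = {7}
|(((B ∩ A) ∪ ((B \ A) ∩ A))^c ∪ C)^c| = 1

1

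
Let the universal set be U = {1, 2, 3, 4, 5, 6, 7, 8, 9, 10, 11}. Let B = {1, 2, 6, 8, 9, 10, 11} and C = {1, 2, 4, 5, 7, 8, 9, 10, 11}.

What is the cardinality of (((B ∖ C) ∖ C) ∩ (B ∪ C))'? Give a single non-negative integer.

B ∖ C = {6}
(B ∖ C) ∖ C = {6}
B ∪ C = {1, 2, 4, 5, 6, 7, 8, 9, 10, 11}
((B ∖ C) ∖ C) ∩ (B ∪ C) = {6}
(((B ∖ C) ∖ C) ∩ (B ∪ C))' = {1, 2, 3, 4, 5, 7, 8, 9, 10, 11}
|(((B ∖ C) ∖ C) ∩ (B ∪ C))'| = 10

10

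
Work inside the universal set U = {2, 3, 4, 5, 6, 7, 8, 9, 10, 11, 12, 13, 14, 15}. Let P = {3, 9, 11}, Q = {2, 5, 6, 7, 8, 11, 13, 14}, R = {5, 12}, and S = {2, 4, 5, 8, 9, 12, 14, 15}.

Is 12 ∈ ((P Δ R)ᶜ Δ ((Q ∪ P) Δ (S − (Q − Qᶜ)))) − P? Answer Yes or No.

Yes

12 ∉ P and 12 ∈ R, so 12 ∈ P Δ R
12 ∉ (P Δ R)ᶜ since 12 ∈ (P Δ R)
12 ∉ Q and 12 ∉ P, so 12 ∉ Q ∪ P
12 ∉ Q, so 12 ∈ Qᶜ
12 ∉ Q and 12 ∈ Qᶜ, so 12 ∉ Q − Qᶜ
12 ∈ S and 12 ∉ (Q − Qᶜ), so 12 ∈ S − (Q − Qᶜ)
12 ∉ (Q ∪ P) and 12 ∈ (S − (Q − Qᶜ)), so 12 ∈ (Q ∪ P) Δ (S − (Q − Qᶜ))
12 ∉ (P Δ R)ᶜ and 12 ∈ ((Q ∪ P) Δ (S − (Q − Qᶜ))), so 12 ∈ (P Δ R)ᶜ Δ ((Q ∪ P) Δ (S − (Q − Qᶜ)))
12 ∈ ((P Δ R)ᶜ Δ ((Q ∪ P) Δ (S − (Q − Qᶜ)))) and 12 ∉ P, so 12 ∈ ((P Δ R)ᶜ Δ ((Q ∪ P) Δ (S − (Q − Qᶜ)))) − P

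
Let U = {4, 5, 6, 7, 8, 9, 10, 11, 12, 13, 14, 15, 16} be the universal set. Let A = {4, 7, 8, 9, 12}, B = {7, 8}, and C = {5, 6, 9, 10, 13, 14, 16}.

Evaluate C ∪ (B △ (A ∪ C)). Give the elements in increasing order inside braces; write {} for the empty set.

{4, 5, 6, 9, 10, 12, 13, 14, 16}

A ∪ C = {4, 5, 6, 7, 8, 9, 10, 12, 13, 14, 16}
B △ (A ∪ C) = {4, 5, 6, 9, 10, 12, 13, 14, 16}
C ∪ (B △ (A ∪ C)) = {4, 5, 6, 9, 10, 12, 13, 14, 16}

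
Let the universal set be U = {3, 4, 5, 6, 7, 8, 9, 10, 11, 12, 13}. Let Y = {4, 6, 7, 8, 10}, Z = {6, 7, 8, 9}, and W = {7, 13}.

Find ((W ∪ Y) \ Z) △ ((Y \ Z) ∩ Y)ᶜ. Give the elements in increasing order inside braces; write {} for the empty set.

W ∪ Y = {4, 6, 7, 8, 10, 13}
(W ∪ Y) \ Z = {4, 10, 13}
Y \ Z = {4, 10}
(Y \ Z) ∩ Y = {4, 10}
((Y \ Z) ∩ Y)ᶜ = {3, 5, 6, 7, 8, 9, 11, 12, 13}
((W ∪ Y) \ Z) △ ((Y \ Z) ∩ Y)ᶜ = {3, 4, 5, 6, 7, 8, 9, 10, 11, 12}

{3, 4, 5, 6, 7, 8, 9, 10, 11, 12}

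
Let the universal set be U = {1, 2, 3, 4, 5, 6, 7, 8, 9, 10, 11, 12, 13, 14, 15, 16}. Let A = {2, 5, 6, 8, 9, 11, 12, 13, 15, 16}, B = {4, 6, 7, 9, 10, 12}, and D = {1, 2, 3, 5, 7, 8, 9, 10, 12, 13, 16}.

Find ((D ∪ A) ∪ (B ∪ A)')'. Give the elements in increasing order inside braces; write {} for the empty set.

{4}

D ∪ A = {1, 2, 3, 5, 6, 7, 8, 9, 10, 11, 12, 13, 15, 16}
B ∪ A = {2, 4, 5, 6, 7, 8, 9, 10, 11, 12, 13, 15, 16}
(B ∪ A)' = {1, 3, 14}
(D ∪ A) ∪ (B ∪ A)' = {1, 2, 3, 5, 6, 7, 8, 9, 10, 11, 12, 13, 14, 15, 16}
((D ∪ A) ∪ (B ∪ A)')' = {4}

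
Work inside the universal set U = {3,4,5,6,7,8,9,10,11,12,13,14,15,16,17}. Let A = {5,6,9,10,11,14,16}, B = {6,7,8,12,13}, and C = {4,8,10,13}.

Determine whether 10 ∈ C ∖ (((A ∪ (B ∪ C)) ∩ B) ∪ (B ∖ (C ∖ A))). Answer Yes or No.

10 ∉ B and 10 ∈ C, so 10 ∈ B ∪ C
10 ∈ A and 10 ∈ (B ∪ C), so 10 ∈ A ∪ (B ∪ C)
10 ∈ (A ∪ (B ∪ C)) and 10 ∉ B, so 10 ∉ (A ∪ (B ∪ C)) ∩ B
10 ∈ C and 10 ∈ A, so 10 ∉ C ∖ A
10 ∉ B and 10 ∉ (C ∖ A), so 10 ∉ B ∖ (C ∖ A)
10 ∉ ((A ∪ (B ∪ C)) ∩ B) and 10 ∉ (B ∖ (C ∖ A)), so 10 ∉ ((A ∪ (B ∪ C)) ∩ B) ∪ (B ∖ (C ∖ A))
10 ∈ C and 10 ∉ (((A ∪ (B ∪ C)) ∩ B) ∪ (B ∖ (C ∖ A))), so 10 ∈ C ∖ (((A ∪ (B ∪ C)) ∩ B) ∪ (B ∖ (C ∖ A)))

Yes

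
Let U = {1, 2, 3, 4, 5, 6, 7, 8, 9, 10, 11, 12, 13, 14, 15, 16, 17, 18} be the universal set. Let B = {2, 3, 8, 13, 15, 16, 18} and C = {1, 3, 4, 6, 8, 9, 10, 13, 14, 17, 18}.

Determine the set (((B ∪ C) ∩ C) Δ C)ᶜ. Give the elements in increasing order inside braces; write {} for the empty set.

B ∪ C = {1, 2, 3, 4, 6, 8, 9, 10, 13, 14, 15, 16, 17, 18}
(B ∪ C) ∩ C = {1, 3, 4, 6, 8, 9, 10, 13, 14, 17, 18}
((B ∪ C) ∩ C) Δ C = {}
(((B ∪ C) ∩ C) Δ C)ᶜ = {1, 2, 3, 4, 5, 6, 7, 8, 9, 10, 11, 12, 13, 14, 15, 16, 17, 18}

{1, 2, 3, 4, 5, 6, 7, 8, 9, 10, 11, 12, 13, 14, 15, 16, 17, 18}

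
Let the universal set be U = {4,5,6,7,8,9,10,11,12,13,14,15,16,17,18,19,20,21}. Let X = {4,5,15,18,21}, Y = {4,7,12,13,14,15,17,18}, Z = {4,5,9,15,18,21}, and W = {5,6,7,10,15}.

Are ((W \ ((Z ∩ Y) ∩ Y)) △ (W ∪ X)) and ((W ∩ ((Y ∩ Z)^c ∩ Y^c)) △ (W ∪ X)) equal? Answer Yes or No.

No

Z ∩ Y = {4,15,18}
(Z ∩ Y) ∩ Y = {4,15,18}
W \ ((Z ∩ Y) ∩ Y) = {5,6,7,10}
W ∪ X = {4,5,6,7,10,15,18,21}
(W \ ((Z ∩ Y) ∩ Y)) △ (W ∪ X) = {4,15,18,21}
Y ∩ Z = {4,15,18}
(Y ∩ Z)^c = {5,6,7,8,9,10,11,12,13,14,16,17,19,20,21}
Y^c = {5,6,8,9,10,11,16,19,20,21}
(Y ∩ Z)^c ∩ Y^c = {5,6,8,9,10,11,16,19,20,21}
W ∩ ((Y ∩ Z)^c ∩ Y^c) = {5,6,10}
(W ∩ ((Y ∩ Z)^c ∩ Y^c)) △ (W ∪ X) = {4,7,15,18,21}
7 ∈ (W ∩ ((Y ∩ Z)^c ∩ Y^c)) △ (W ∪ X) but 7 ∉ (W \ ((Z ∩ Y) ∩ Y)) △ (W ∪ X), so they differ.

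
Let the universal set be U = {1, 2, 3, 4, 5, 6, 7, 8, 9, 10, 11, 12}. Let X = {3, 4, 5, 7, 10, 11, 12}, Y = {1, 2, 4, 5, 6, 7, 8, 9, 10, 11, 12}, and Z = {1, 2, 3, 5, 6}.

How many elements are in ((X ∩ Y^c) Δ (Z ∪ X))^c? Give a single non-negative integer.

Y^c = {3}
X ∩ Y^c = {3}
Z ∪ X = {1, 2, 3, 4, 5, 6, 7, 10, 11, 12}
(X ∩ Y^c) Δ (Z ∪ X) = {1, 2, 4, 5, 6, 7, 10, 11, 12}
((X ∩ Y^c) Δ (Z ∪ X))^c = {3, 8, 9}
|((X ∩ Y^c) Δ (Z ∪ X))^c| = 3

3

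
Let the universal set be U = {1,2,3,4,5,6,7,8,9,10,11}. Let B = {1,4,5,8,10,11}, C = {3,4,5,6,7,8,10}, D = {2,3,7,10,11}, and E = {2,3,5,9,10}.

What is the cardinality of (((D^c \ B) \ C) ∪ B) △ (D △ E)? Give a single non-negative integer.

5

D^c = {1,4,5,6,8,9}
D^c \ B = {6,9}
(D^c \ B) \ C = {9}
((D^c \ B) \ C) ∪ B = {1,4,5,8,9,10,11}
D △ E = {5,7,9,11}
(((D^c \ B) \ C) ∪ B) △ (D △ E) = {1,4,7,8,10}
|(((D^c \ B) \ C) ∪ B) △ (D △ E)| = 5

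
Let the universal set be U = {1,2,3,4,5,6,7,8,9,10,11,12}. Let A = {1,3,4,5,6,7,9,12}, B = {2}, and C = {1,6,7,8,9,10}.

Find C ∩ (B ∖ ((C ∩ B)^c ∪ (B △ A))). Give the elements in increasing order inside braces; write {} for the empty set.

C ∩ B = {}
(C ∩ B)^c = {1,2,3,4,5,6,7,8,9,10,11,12}
B △ A = {1,2,3,4,5,6,7,9,12}
(C ∩ B)^c ∪ (B △ A) = {1,2,3,4,5,6,7,8,9,10,11,12}
B ∖ ((C ∩ B)^c ∪ (B △ A)) = {}
C ∩ (B ∖ ((C ∩ B)^c ∪ (B △ A))) = {}

{}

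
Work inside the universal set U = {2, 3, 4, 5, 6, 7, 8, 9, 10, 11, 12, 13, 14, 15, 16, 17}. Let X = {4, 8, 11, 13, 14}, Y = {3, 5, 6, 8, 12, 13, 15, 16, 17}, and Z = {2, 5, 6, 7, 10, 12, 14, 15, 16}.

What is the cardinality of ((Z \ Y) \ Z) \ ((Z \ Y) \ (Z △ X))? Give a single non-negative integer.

0

Z \ Y = {2, 7, 10, 14}
(Z \ Y) \ Z = {}
Z △ X = {2, 4, 5, 6, 7, 8, 10, 11, 12, 13, 15, 16}
(Z \ Y) \ (Z △ X) = {14}
((Z \ Y) \ Z) \ ((Z \ Y) \ (Z △ X)) = {}
|((Z \ Y) \ Z) \ ((Z \ Y) \ (Z △ X))| = 0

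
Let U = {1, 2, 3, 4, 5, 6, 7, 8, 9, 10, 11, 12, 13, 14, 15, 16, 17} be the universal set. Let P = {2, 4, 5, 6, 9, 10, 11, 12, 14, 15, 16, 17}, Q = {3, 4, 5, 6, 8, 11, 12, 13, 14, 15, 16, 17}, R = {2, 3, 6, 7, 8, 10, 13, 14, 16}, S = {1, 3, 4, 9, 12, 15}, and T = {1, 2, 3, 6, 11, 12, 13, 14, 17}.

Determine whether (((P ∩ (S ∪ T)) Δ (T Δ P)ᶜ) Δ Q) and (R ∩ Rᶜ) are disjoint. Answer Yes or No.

S ∪ T = {1, 2, 3, 4, 6, 9, 11, 12, 13, 14, 15, 17}
P ∩ (S ∪ T) = {2, 4, 6, 9, 11, 12, 14, 15, 17}
T Δ P = {1, 3, 4, 5, 9, 10, 13, 15, 16}
(T Δ P)ᶜ = {2, 6, 7, 8, 11, 12, 14, 17}
(P ∩ (S ∪ T)) Δ (T Δ P)ᶜ = {4, 7, 8, 9, 15}
((P ∩ (S ∪ T)) Δ (T Δ P)ᶜ) Δ Q = {3, 5, 6, 7, 9, 11, 12, 13, 14, 16, 17}
Rᶜ = {1, 4, 5, 9, 11, 12, 15, 17}
R ∩ Rᶜ = {}
{3, 5, 6, 7, 9, 11, 12, 13, 14, 16, 17} and {} share no elements.

Yes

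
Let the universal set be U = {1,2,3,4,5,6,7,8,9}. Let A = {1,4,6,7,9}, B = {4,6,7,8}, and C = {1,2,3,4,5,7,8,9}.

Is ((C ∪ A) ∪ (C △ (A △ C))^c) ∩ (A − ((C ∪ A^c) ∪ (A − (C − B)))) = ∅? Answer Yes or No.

Yes

C ∪ A = {1,2,3,4,5,6,7,8,9}
A △ C = {2,3,5,6,8}
C △ (A △ C) = {1,4,6,7,9}
(C △ (A △ C))^c = {2,3,5,8}
(C ∪ A) ∪ (C △ (A △ C))^c = {1,2,3,4,5,6,7,8,9}
A^c = {2,3,5,8}
C ∪ A^c = {1,2,3,4,5,7,8,9}
C − B = {1,2,3,5,9}
A − (C − B) = {4,6,7}
(C ∪ A^c) ∪ (A − (C − B)) = {1,2,3,4,5,6,7,8,9}
A − ((C ∪ A^c) ∪ (A − (C − B))) = {}
{1,2,3,4,5,6,7,8,9} and {} share no elements.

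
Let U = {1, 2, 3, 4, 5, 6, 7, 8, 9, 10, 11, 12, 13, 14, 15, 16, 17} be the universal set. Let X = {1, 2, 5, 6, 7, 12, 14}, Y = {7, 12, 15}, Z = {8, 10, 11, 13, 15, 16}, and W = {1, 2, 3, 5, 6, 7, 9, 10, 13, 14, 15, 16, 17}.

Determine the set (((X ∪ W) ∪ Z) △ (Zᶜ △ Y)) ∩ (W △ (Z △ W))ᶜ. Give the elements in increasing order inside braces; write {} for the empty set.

X ∪ W = {1, 2, 3, 5, 6, 7, 9, 10, 12, 13, 14, 15, 16, 17}
(X ∪ W) ∪ Z = {1, 2, 3, 5, 6, 7, 8, 9, 10, 11, 12, 13, 14, 15, 16, 17}
Zᶜ = {1, 2, 3, 4, 5, 6, 7, 9, 12, 14, 17}
Zᶜ △ Y = {1, 2, 3, 4, 5, 6, 9, 14, 15, 17}
((X ∪ W) ∪ Z) △ (Zᶜ △ Y) = {4, 7, 8, 10, 11, 12, 13, 16}
Z △ W = {1, 2, 3, 5, 6, 7, 8, 9, 11, 14, 17}
W △ (Z △ W) = {8, 10, 11, 13, 15, 16}
(W △ (Z △ W))ᶜ = {1, 2, 3, 4, 5, 6, 7, 9, 12, 14, 17}
(((X ∪ W) ∪ Z) △ (Zᶜ △ Y)) ∩ (W △ (Z △ W))ᶜ = {4, 7, 12}

{4, 7, 12}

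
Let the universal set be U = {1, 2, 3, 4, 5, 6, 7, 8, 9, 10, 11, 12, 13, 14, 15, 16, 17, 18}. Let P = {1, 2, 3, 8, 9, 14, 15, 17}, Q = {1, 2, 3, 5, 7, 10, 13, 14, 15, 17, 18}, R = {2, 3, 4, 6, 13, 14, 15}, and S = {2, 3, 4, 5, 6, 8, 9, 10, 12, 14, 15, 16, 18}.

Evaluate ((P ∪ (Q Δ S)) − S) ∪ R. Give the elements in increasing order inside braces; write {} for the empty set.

Q Δ S = {1, 4, 6, 7, 8, 9, 12, 13, 16, 17}
P ∪ (Q Δ S) = {1, 2, 3, 4, 6, 7, 8, 9, 12, 13, 14, 15, 16, 17}
(P ∪ (Q Δ S)) − S = {1, 7, 13, 17}
((P ∪ (Q Δ S)) − S) ∪ R = {1, 2, 3, 4, 6, 7, 13, 14, 15, 17}

{1, 2, 3, 4, 6, 7, 13, 14, 15, 17}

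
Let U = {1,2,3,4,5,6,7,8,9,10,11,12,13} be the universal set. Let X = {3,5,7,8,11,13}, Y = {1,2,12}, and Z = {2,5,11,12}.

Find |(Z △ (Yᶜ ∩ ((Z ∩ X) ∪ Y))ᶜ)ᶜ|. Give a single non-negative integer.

2

Yᶜ = {3,4,5,6,7,8,9,10,11,13}
Z ∩ X = {5,11}
(Z ∩ X) ∪ Y = {1,2,5,11,12}
Yᶜ ∩ ((Z ∩ X) ∪ Y) = {5,11}
(Yᶜ ∩ ((Z ∩ X) ∪ Y))ᶜ = {1,2,3,4,6,7,8,9,10,12,13}
Z △ (Yᶜ ∩ ((Z ∩ X) ∪ Y))ᶜ = {1,3,4,5,6,7,8,9,10,11,13}
(Z △ (Yᶜ ∩ ((Z ∩ X) ∪ Y))ᶜ)ᶜ = {2,12}
|(Z △ (Yᶜ ∩ ((Z ∩ X) ∪ Y))ᶜ)ᶜ| = 2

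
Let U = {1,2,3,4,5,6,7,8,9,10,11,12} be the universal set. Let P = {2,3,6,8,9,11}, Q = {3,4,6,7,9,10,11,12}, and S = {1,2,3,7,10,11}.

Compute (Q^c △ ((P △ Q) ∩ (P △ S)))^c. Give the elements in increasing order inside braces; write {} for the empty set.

Q^c = {1,2,5,8}
P △ Q = {2,4,7,8,10,12}
P △ S = {1,6,7,8,9,10}
(P △ Q) ∩ (P △ S) = {7,8,10}
Q^c △ ((P △ Q) ∩ (P △ S)) = {1,2,5,7,10}
(Q^c △ ((P △ Q) ∩ (P △ S)))^c = {3,4,6,8,9,11,12}

{3,4,6,8,9,11,12}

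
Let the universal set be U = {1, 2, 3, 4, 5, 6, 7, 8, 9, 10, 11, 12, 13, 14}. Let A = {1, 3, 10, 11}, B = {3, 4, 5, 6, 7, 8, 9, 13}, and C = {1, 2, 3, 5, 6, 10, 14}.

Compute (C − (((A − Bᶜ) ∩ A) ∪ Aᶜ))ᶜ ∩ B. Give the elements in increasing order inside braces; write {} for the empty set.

Bᶜ = {1, 2, 10, 11, 12, 14}
A − Bᶜ = {3}
(A − Bᶜ) ∩ A = {3}
Aᶜ = {2, 4, 5, 6, 7, 8, 9, 12, 13, 14}
((A − Bᶜ) ∩ A) ∪ Aᶜ = {2, 3, 4, 5, 6, 7, 8, 9, 12, 13, 14}
C − (((A − Bᶜ) ∩ A) ∪ Aᶜ) = {1, 10}
(C − (((A − Bᶜ) ∩ A) ∪ Aᶜ))ᶜ = {2, 3, 4, 5, 6, 7, 8, 9, 11, 12, 13, 14}
(C − (((A − Bᶜ) ∩ A) ∪ Aᶜ))ᶜ ∩ B = {3, 4, 5, 6, 7, 8, 9, 13}

{3, 4, 5, 6, 7, 8, 9, 13}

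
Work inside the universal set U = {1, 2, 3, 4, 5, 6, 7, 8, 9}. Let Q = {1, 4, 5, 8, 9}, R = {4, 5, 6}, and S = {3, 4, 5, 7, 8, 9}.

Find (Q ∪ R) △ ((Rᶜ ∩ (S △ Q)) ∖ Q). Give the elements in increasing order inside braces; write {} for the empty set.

Q ∪ R = {1, 4, 5, 6, 8, 9}
Rᶜ = {1, 2, 3, 7, 8, 9}
S △ Q = {1, 3, 7}
Rᶜ ∩ (S △ Q) = {1, 3, 7}
(Rᶜ ∩ (S △ Q)) ∖ Q = {3, 7}
(Q ∪ R) △ ((Rᶜ ∩ (S △ Q)) ∖ Q) = {1, 3, 4, 5, 6, 7, 8, 9}

{1, 3, 4, 5, 6, 7, 8, 9}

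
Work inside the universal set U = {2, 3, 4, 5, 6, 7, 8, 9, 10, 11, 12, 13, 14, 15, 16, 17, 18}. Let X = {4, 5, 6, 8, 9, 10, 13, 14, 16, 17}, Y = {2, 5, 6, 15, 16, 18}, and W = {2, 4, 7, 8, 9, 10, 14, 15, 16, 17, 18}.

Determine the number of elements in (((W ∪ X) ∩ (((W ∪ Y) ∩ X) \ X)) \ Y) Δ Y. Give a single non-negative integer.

6

W ∪ X = {2, 4, 5, 6, 7, 8, 9, 10, 13, 14, 15, 16, 17, 18}
W ∪ Y = {2, 4, 5, 6, 7, 8, 9, 10, 14, 15, 16, 17, 18}
(W ∪ Y) ∩ X = {4, 5, 6, 8, 9, 10, 14, 16, 17}
((W ∪ Y) ∩ X) \ X = {}
(W ∪ X) ∩ (((W ∪ Y) ∩ X) \ X) = {}
((W ∪ X) ∩ (((W ∪ Y) ∩ X) \ X)) \ Y = {}
(((W ∪ X) ∩ (((W ∪ Y) ∩ X) \ X)) \ Y) Δ Y = {2, 5, 6, 15, 16, 18}
|(((W ∪ X) ∩ (((W ∪ Y) ∩ X) \ X)) \ Y) Δ Y| = 6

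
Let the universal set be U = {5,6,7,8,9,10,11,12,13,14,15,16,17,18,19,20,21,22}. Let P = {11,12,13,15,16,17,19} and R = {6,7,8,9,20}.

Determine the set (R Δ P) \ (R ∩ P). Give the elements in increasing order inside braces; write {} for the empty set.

{6,7,8,9,11,12,13,15,16,17,19,20}

R Δ P = {6,7,8,9,11,12,13,15,16,17,19,20}
R ∩ P = {}
(R Δ P) \ (R ∩ P) = {6,7,8,9,11,12,13,15,16,17,19,20}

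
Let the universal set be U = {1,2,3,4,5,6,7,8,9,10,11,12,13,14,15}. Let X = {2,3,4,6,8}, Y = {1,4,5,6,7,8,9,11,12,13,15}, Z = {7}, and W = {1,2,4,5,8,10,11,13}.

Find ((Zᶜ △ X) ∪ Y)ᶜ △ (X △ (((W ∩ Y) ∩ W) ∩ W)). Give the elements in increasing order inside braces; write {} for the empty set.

{1,5,6,11,13}

Zᶜ = {1,2,3,4,5,6,8,9,10,11,12,13,14,15}
Zᶜ △ X = {1,5,9,10,11,12,13,14,15}
(Zᶜ △ X) ∪ Y = {1,4,5,6,7,8,9,10,11,12,13,14,15}
((Zᶜ △ X) ∪ Y)ᶜ = {2,3}
W ∩ Y = {1,4,5,8,11,13}
(W ∩ Y) ∩ W = {1,4,5,8,11,13}
((W ∩ Y) ∩ W) ∩ W = {1,4,5,8,11,13}
X △ (((W ∩ Y) ∩ W) ∩ W) = {1,2,3,5,6,11,13}
((Zᶜ △ X) ∪ Y)ᶜ △ (X △ (((W ∩ Y) ∩ W) ∩ W)) = {1,5,6,11,13}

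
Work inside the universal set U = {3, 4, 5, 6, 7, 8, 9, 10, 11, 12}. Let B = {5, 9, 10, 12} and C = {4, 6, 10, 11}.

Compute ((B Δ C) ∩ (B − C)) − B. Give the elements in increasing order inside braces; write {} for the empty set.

{}

B Δ C = {4, 5, 6, 9, 11, 12}
B − C = {5, 9, 12}
(B Δ C) ∩ (B − C) = {5, 9, 12}
((B Δ C) ∩ (B − C)) − B = {}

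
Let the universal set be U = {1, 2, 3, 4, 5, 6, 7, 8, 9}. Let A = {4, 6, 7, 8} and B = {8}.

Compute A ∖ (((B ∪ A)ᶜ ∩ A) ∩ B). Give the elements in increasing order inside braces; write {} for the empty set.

B ∪ A = {4, 6, 7, 8}
(B ∪ A)ᶜ = {1, 2, 3, 5, 9}
(B ∪ A)ᶜ ∩ A = {}
((B ∪ A)ᶜ ∩ A) ∩ B = {}
A ∖ (((B ∪ A)ᶜ ∩ A) ∩ B) = {4, 6, 7, 8}

{4, 6, 7, 8}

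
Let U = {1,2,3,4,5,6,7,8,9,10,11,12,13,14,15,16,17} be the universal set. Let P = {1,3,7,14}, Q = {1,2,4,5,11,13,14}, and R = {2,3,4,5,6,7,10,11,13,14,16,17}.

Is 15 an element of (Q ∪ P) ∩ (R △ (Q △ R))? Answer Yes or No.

No

15 ∉ Q and 15 ∉ P, so 15 ∉ Q ∪ P
15 ∉ Q and 15 ∉ R, so 15 ∉ Q △ R
15 ∉ R and 15 ∉ (Q △ R), so 15 ∉ R △ (Q △ R)
15 ∉ (Q ∪ P) and 15 ∉ (R △ (Q △ R)), so 15 ∉ (Q ∪ P) ∩ (R △ (Q △ R))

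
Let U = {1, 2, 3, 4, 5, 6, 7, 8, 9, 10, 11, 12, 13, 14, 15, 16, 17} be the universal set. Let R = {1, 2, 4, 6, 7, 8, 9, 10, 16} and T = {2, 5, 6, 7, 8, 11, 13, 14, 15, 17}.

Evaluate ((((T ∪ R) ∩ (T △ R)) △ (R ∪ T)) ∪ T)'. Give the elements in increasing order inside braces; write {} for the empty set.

{1, 3, 4, 9, 10, 12, 16}

T ∪ R = {1, 2, 4, 5, 6, 7, 8, 9, 10, 11, 13, 14, 15, 16, 17}
T △ R = {1, 4, 5, 9, 10, 11, 13, 14, 15, 16, 17}
(T ∪ R) ∩ (T △ R) = {1, 4, 5, 9, 10, 11, 13, 14, 15, 16, 17}
R ∪ T = {1, 2, 4, 5, 6, 7, 8, 9, 10, 11, 13, 14, 15, 16, 17}
((T ∪ R) ∩ (T △ R)) △ (R ∪ T) = {2, 6, 7, 8}
(((T ∪ R) ∩ (T △ R)) △ (R ∪ T)) ∪ T = {2, 5, 6, 7, 8, 11, 13, 14, 15, 17}
((((T ∪ R) ∩ (T △ R)) △ (R ∪ T)) ∪ T)' = {1, 3, 4, 9, 10, 12, 16}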